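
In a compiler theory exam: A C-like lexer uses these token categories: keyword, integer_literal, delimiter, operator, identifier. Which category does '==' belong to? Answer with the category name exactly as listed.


Token: '=='
Checking categories:
  identifier: no
  integer_literal: no
  operator: YES
  keyword: no
  delimiter: no
Category: operator

operator


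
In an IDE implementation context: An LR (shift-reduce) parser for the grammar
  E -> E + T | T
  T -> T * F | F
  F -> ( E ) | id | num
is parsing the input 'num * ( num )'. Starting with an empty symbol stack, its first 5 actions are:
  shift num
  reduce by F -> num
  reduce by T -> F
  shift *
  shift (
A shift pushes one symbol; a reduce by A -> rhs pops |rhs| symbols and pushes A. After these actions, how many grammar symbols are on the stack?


Tracking the symbol stack through each action:
  Action 1: shift 'num' : push -> stack = [num] (size 1)
  Action 2: reduce by F -> num : pop 1, push F -> stack = [F] (size 1)
  Action 3: reduce by T -> F : pop 1, push T -> stack = [T] (size 1)
  Action 4: shift '*' : push -> stack = [T, *] (size 2)
  Action 5: shift '(' : push -> stack = [T, *, (] (size 3)
Final stack size: 3

3


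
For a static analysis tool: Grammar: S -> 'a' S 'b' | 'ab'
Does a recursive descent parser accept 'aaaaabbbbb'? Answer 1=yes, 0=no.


Grammar accepts strings of the form a^n b^n (n >= 1)
Word: 'aaaaabbbbb'
Counting: 5 a's and 5 b's
Check: 5 == 5? Yes
Derivation (S -> aSb applied 4 time(s), then S -> ab): S => aSb => aaSbb => aaaSbbb => aaaaSbbbb => aaaaabbbbb
Accepted

1


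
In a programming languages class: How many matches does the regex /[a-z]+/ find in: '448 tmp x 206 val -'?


Pattern: /[a-z]+/ (identifiers)
Input: '448 tmp x 206 val -'
Scanning for matches:
  Match 1: 'tmp'
  Match 2: 'x'
  Match 3: 'val'
Total matches: 3

3


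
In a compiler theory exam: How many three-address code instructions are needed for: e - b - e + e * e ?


Expression: e - b - e + e * e
Generating three-address code (respecting * over +/- precedence):
  Instruction 1: t1 = e * e
  Instruction 2: t2 = e - b
  Instruction 3: t3 = t2 - e
  Instruction 4: t4 = t3 + t1
Total instructions: 4

4


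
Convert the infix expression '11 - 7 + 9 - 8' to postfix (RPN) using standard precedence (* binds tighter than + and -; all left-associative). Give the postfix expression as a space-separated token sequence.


Applying the shunting-yard algorithm:
  Operand 11 -> output
  Push '-' onto operator stack -> op-stack: [-]
  Operand 7 -> output
  See '+' (prec 1); top '-' (prec 1) >= it -> pop '-' to output
  Push '+' onto operator stack -> op-stack: [+]
  Operand 9 -> output
  See '-' (prec 1); top '+' (prec 1) >= it -> pop '+' to output
  Push '-' onto operator stack -> op-stack: [-]
  Operand 8 -> output
  End of input: pop '-' to output
Postfix result: 11 7 - 9 + 8 -

11 7 - 9 + 8 -


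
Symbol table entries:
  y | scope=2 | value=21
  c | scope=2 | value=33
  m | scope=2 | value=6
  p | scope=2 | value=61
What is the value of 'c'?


Searching symbol table for 'c':
  y | scope=2 | value=21
  c | scope=2 | value=33 <- MATCH
  m | scope=2 | value=6
  p | scope=2 | value=61
Found 'c' at scope 2 with value 33

33


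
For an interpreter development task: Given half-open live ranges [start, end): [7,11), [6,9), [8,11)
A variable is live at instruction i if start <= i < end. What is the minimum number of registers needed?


Live ranges:
  Var0: [7, 11)
  Var1: [6, 9)
  Var2: [8, 11)
Sweep-line events (position, delta, active):
  pos=6 start -> active=1
  pos=7 start -> active=2
  pos=8 start -> active=3
  pos=9 end -> active=2
  pos=11 end -> active=1
  pos=11 end -> active=0
Maximum simultaneous active: 3
Minimum registers needed: 3

3


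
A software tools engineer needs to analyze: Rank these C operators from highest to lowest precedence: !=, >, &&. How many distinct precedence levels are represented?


Looking up precedence for each operator:
  != -> precedence 3
  > -> precedence 4
  && -> precedence 2
Sorted highest to lowest: >, !=, &&
Distinct precedence values: [4, 3, 2]
Number of distinct levels: 3

3


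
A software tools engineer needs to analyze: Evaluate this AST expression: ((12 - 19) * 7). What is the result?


Expression: ((12 - 19) * 7)
Evaluating step by step:
  12 - 19 = -7
  -7 * 7 = -49
Result: -49

-49


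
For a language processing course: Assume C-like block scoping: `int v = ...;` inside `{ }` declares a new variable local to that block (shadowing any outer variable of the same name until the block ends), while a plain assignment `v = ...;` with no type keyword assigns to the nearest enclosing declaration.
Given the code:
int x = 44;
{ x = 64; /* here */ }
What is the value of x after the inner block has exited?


Analyzing scoping rules:
Outer scope: declares x = 44
Inner block: 'x = 64;' has no type keyword, so it is an assignment to the outer x (no shadowing)
The assignment changed the outer variable itself, so the new value persists after the block -> 64
Result: 64

64


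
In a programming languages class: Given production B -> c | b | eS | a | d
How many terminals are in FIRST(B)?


Production: B -> c | b | eS | a | d
Examining each alternative for leading terminals:
  B -> c : first terminal = 'c'
  B -> b : first terminal = 'b'
  B -> eS : first terminal = 'e'
  B -> a : first terminal = 'a'
  B -> d : first terminal = 'd'
FIRST(B) = {a, b, c, d, e}
Count: 5

5


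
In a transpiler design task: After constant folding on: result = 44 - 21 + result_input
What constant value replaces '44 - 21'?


Identifying constant sub-expression:
  Original: result = 44 - 21 + result_input
  44 and 21 are both compile-time constants
  Evaluating: 44 - 21 = 23
  After folding: result = 23 + result_input

23


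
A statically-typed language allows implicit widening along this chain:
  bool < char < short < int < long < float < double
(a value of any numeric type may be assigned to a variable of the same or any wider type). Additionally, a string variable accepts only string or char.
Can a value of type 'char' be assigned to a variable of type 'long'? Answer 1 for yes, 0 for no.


Target variable type: long
Source value type: char
Numeric ranks: char=1, long=4
Widening allowed iff rank(source) <= rank(target): 1 <= 4? Yes
Result: 1

1


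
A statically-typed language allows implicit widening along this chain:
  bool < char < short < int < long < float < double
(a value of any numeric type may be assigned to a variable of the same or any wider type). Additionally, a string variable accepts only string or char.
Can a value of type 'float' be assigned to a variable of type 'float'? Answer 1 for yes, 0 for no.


Target variable type: float
Source value type: float
Numeric ranks: float=5, float=5
Widening allowed iff rank(source) <= rank(target): 5 <= 5? Yes
Result: 1

1


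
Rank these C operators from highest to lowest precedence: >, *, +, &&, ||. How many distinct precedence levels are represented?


Looking up precedence for each operator:
  > -> precedence 4
  * -> precedence 6
  + -> precedence 5
  && -> precedence 2
  || -> precedence 1
Sorted highest to lowest: *, +, >, &&, ||
Distinct precedence values: [6, 5, 4, 2, 1]
Number of distinct levels: 5

5


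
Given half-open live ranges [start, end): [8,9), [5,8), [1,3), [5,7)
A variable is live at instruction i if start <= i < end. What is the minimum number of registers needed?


Live ranges:
  Var0: [8, 9)
  Var1: [5, 8)
  Var2: [1, 3)
  Var3: [5, 7)
Sweep-line events (position, delta, active):
  pos=1 start -> active=1
  pos=3 end -> active=0
  pos=5 start -> active=1
  pos=5 start -> active=2
  pos=7 end -> active=1
  pos=8 end -> active=0
  pos=8 start -> active=1
  pos=9 end -> active=0
Maximum simultaneous active: 2
Minimum registers needed: 2

2


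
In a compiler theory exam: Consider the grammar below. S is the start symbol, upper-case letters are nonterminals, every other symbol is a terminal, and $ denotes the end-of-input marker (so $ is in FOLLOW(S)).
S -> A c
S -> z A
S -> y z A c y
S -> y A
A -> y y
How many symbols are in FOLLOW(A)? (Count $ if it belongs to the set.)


S is the start symbol and does not occur in any rule body, so FOLLOW(S) = {$}.
Examining every occurrence of A in a rule body:
  S -> A c : A is followed by terminal 'c' -> add 'c'
  S -> z A : A is at the right end -> add FOLLOW(S) = {$}
  S -> y z A c y : A is followed by terminal 'c' -> add 'c' (already in the set)
  S -> y A : A is at the right end -> add FOLLOW(S) = {$} (already in the set)
  A -> y y : A does not occur in the body -> contributes nothing
FOLLOW(A) = {c, $}
Count: 2

2


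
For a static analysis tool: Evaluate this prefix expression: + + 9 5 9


Parsing prefix expression: + + 9 5 9
Step 1: Innermost operation '+ 9 5'
  9 + 5 = 14
Step 2: Outer operation '+ [14] 9'
  14 + 9 = 23

23


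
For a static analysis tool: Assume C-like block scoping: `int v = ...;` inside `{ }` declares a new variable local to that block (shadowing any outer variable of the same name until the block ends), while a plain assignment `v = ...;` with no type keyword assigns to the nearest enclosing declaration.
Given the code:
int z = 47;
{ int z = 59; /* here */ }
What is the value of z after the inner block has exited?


Analyzing scoping rules:
Outer scope: declares z = 47
Inner block: 'int z = 59;' declares a NEW z that shadows the outer one
When the block exits the inner z goes out of scope; the outer z was never modified -> 47
Result: 47

47


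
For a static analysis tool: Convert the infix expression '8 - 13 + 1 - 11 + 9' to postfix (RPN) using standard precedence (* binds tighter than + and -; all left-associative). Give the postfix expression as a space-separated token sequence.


Applying the shunting-yard algorithm:
  Operand 8 -> output
  Push '-' onto operator stack -> op-stack: [-]
  Operand 13 -> output
  See '+' (prec 1); top '-' (prec 1) >= it -> pop '-' to output
  Push '+' onto operator stack -> op-stack: [+]
  Operand 1 -> output
  See '-' (prec 1); top '+' (prec 1) >= it -> pop '+' to output
  Push '-' onto operator stack -> op-stack: [-]
  Operand 11 -> output
  See '+' (prec 1); top '-' (prec 1) >= it -> pop '-' to output
  Push '+' onto operator stack -> op-stack: [+]
  Operand 9 -> output
  End of input: pop '+' to output
Postfix result: 8 13 - 1 + 11 - 9 +

8 13 - 1 + 11 - 9 +


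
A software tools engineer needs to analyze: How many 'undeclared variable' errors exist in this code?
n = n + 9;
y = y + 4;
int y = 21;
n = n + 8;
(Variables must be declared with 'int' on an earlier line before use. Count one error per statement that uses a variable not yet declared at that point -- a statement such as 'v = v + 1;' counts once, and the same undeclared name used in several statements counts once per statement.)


Scanning code line by line:
  Line 1: use 'n' -> ERROR (undeclared)
  Line 2: use 'y' -> ERROR (undeclared)
  Line 3: declare 'y' -> declared = ['y']
  Line 4: use 'n' -> ERROR (undeclared)
Total undeclared variable errors: 3

3


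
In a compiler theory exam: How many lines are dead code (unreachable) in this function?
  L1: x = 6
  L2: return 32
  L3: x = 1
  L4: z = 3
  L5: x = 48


Analyzing control flow:
  L1: reachable (before return)
  L2: reachable (return statement)
  L3: DEAD (after return at L2)
  L4: DEAD (after return at L2)
  L5: DEAD (after return at L2)
Return at L2, total lines = 5
Dead lines: L3 through L5
Count: 3

3


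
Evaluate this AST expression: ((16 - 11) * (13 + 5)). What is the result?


Expression: ((16 - 11) * (13 + 5))
Evaluating step by step:
  16 - 11 = 5
  13 + 5 = 18
  5 * 18 = 90
Result: 90

90


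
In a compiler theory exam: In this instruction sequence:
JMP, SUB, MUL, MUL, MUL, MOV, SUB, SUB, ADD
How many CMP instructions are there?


Scanning instruction sequence for CMP:
  Position 1: JMP
  Position 2: SUB
  Position 3: MUL
  Position 4: MUL
  Position 5: MUL
  Position 6: MOV
  Position 7: SUB
  Position 8: SUB
  Position 9: ADD
Matches at positions: []
Total CMP count: 0

0


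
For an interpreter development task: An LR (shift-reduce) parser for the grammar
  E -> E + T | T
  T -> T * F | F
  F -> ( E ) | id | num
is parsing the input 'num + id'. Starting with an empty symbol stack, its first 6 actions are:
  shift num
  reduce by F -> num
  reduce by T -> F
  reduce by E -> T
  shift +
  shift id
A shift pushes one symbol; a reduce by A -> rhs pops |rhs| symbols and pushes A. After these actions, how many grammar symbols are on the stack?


Tracking the symbol stack through each action:
  Action 1: shift 'num' : push -> stack = [num] (size 1)
  Action 2: reduce by F -> num : pop 1, push F -> stack = [F] (size 1)
  Action 3: reduce by T -> F : pop 1, push T -> stack = [T] (size 1)
  Action 4: reduce by E -> T : pop 1, push E -> stack = [E] (size 1)
  Action 5: shift '+' : push -> stack = [E, +] (size 2)
  Action 6: shift 'id' : push -> stack = [E, +, id] (size 3)
Final stack size: 3

3


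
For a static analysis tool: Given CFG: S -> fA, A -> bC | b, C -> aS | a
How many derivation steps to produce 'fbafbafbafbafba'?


Grammar: S -> fA, A -> bC | b, C -> aS | a
Deriving 'fbafbafbafbafba':
Step 1: S -> fA => fA
Step 2: A -> bC => fbC
Step 3: C -> aS => fbaS
Step 4: S -> fA => fbafA
Step 5: A -> bC => fbafbC
Step 6: C -> aS => fbafbaS
Step 7: S -> fA => fbafbafA
Step 8: A -> bC => fbafbafbC
Step 9: C -> aS => fbafbafbaS
Step 10: S -> fA => fbafbafbafA
Step 11: A -> bC => fbafbafbafbC
Step 12: C -> aS => fbafbafbafbaS
Step 13: S -> fA => fbafbafbafbafA
Step 14: A -> bC => fbafbafbafbafbC
Step 15: C -> a => fbafbafbafbafba
Total derivation steps: 15

15


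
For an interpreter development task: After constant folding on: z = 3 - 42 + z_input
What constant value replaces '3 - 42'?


Identifying constant sub-expression:
  Original: z = 3 - 42 + z_input
  3 and 42 are both compile-time constants
  Evaluating: 3 - 42 = -39
  After folding: z = -39 + z_input

-39


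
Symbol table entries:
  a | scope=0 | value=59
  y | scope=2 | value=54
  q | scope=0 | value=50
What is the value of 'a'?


Searching symbol table for 'a':
  a | scope=0 | value=59 <- MATCH
  y | scope=2 | value=54
  q | scope=0 | value=50
Found 'a' at scope 0 with value 59

59


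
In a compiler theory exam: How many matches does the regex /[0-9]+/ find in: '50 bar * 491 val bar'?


Pattern: /[0-9]+/ (int literals)
Input: '50 bar * 491 val bar'
Scanning for matches:
  Match 1: '50'
  Match 2: '491'
Total matches: 2

2


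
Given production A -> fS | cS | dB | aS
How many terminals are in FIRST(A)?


Production: A -> fS | cS | dB | aS
Examining each alternative for leading terminals:
  A -> fS : first terminal = 'f'
  A -> cS : first terminal = 'c'
  A -> dB : first terminal = 'd'
  A -> aS : first terminal = 'a'
FIRST(A) = {a, c, d, f}
Count: 4

4


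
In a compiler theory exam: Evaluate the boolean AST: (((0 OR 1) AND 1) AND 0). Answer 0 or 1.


Step 1: Evaluate inner node
  0 OR 1 = 1
Step 2: Evaluate next node
  1 AND 1 = 1
Step 3: Evaluate root node
  1 AND 0 = 0

0


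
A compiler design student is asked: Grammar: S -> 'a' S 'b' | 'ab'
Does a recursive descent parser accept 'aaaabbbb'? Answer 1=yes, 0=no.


Grammar accepts strings of the form a^n b^n (n >= 1)
Word: 'aaaabbbb'
Counting: 4 a's and 4 b's
Check: 4 == 4? Yes
Derivation (S -> aSb applied 3 time(s), then S -> ab): S => aSb => aaSbb => aaaSbbb => aaaabbbb
Accepted

1


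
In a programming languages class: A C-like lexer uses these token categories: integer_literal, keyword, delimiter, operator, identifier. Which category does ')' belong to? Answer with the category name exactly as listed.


Token: ')'
Checking categories:
  identifier: no
  integer_literal: no
  operator: no
  keyword: no
  delimiter: YES
Category: delimiter

delimiter


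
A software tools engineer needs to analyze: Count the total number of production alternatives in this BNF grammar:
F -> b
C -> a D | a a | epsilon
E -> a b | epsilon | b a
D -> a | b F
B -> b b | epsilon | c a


Counting alternatives per rule:
  F: 1 alternative(s)
  C: 3 alternative(s)
  E: 3 alternative(s)
  D: 2 alternative(s)
  B: 3 alternative(s)
Sum: 1 + 3 + 3 + 2 + 3 = 12

12


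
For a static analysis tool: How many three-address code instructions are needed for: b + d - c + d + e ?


Expression: b + d - c + d + e
Generating three-address code (respecting * over +/- precedence):
  Instruction 1: t1 = b + d
  Instruction 2: t2 = t1 - c
  Instruction 3: t3 = t2 + d
  Instruction 4: t4 = t3 + e
Total instructions: 4

4


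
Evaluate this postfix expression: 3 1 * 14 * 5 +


Processing tokens left to right:
Push 3, Push 1
Pop 3 and 1, compute 3 * 1 = 3, push 3
Push 14
Pop 3 and 14, compute 3 * 14 = 42, push 42
Push 5
Pop 42 and 5, compute 42 + 5 = 47, push 47
Stack result: 47

47


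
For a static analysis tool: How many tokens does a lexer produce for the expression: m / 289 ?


Scanning 'm / 289'
Token 1: 'm' -> identifier
Token 2: '/' -> operator
Token 3: '289' -> integer_literal
Total tokens: 3

3


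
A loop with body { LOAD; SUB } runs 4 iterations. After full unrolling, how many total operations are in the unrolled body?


Loop body operations: LOAD, SUB (2 ops per iteration)
Unrolling 4 iterations:
  Iteration 1: LOAD, SUB (2 ops)
  Iteration 2: LOAD, SUB (2 ops)
  Iteration 3: LOAD, SUB (2 ops)
  Iteration 4: LOAD, SUB (2 ops)
Total: 4 iterations * 2 ops/iter = 8 operations

8


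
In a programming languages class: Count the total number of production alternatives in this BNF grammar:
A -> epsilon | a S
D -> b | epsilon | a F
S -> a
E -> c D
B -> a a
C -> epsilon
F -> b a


Counting alternatives per rule:
  A: 2 alternative(s)
  D: 3 alternative(s)
  S: 1 alternative(s)
  E: 1 alternative(s)
  B: 1 alternative(s)
  C: 1 alternative(s)
  F: 1 alternative(s)
Sum: 2 + 3 + 1 + 1 + 1 + 1 + 1 = 10

10


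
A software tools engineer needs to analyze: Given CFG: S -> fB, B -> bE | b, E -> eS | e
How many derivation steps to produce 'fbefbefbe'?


Grammar: S -> fB, B -> bE | b, E -> eS | e
Deriving 'fbefbefbe':
Step 1: S -> fB => fB
Step 2: B -> bE => fbE
Step 3: E -> eS => fbeS
Step 4: S -> fB => fbefB
Step 5: B -> bE => fbefbE
Step 6: E -> eS => fbefbeS
Step 7: S -> fB => fbefbefB
Step 8: B -> bE => fbefbefbE
Step 9: E -> e => fbefbefbe
Total derivation steps: 9

9


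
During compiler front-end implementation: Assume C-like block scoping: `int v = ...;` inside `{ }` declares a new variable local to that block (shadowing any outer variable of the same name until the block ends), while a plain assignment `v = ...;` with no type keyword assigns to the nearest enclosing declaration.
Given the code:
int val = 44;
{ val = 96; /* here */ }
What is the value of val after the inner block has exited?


Analyzing scoping rules:
Outer scope: declares val = 44
Inner block: 'val = 96;' has no type keyword, so it is an assignment to the outer val (no shadowing)
The assignment changed the outer variable itself, so the new value persists after the block -> 96
Result: 96

96


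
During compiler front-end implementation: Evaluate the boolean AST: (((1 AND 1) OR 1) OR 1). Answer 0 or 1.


Step 1: Evaluate inner node
  1 AND 1 = 1
Step 2: Evaluate next node
  1 OR 1 = 1
Step 3: Evaluate root node
  1 OR 1 = 1

1


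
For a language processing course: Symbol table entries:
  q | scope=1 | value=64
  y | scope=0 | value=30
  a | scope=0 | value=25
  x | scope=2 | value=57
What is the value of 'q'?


Searching symbol table for 'q':
  q | scope=1 | value=64 <- MATCH
  y | scope=0 | value=30
  a | scope=0 | value=25
  x | scope=2 | value=57
Found 'q' at scope 1 with value 64

64


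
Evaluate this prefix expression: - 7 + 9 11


Parsing prefix expression: - 7 + 9 11
Step 1: Innermost operation '+ 9 11'
  9 + 11 = 20
Step 2: Outer operation '- 7 [20]'
  7 - 20 = -13

-13


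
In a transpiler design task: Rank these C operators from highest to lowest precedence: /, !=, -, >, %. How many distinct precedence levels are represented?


Looking up precedence for each operator:
  / -> precedence 6
  != -> precedence 3
  - -> precedence 5
  > -> precedence 4
  % -> precedence 6
Sorted highest to lowest: /, %, -, >, !=
Distinct precedence values: [6, 5, 4, 3]
Number of distinct levels: 4

4


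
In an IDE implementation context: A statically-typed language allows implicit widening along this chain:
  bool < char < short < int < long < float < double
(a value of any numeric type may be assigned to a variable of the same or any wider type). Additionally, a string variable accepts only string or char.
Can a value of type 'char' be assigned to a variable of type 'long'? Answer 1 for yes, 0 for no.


Target variable type: long
Source value type: char
Numeric ranks: char=1, long=4
Widening allowed iff rank(source) <= rank(target): 1 <= 4? Yes
Result: 1

1


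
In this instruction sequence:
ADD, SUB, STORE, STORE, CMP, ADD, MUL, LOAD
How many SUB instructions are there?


Scanning instruction sequence for SUB:
  Position 1: ADD
  Position 2: SUB <- MATCH
  Position 3: STORE
  Position 4: STORE
  Position 5: CMP
  Position 6: ADD
  Position 7: MUL
  Position 8: LOAD
Matches at positions: [2]
Total SUB count: 1

1


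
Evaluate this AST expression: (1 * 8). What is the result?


Expression: (1 * 8)
Evaluating step by step:
  1 * 8 = 8
Result: 8

8


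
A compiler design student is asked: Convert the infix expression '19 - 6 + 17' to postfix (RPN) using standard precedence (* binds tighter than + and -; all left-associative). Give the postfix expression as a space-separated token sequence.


Applying the shunting-yard algorithm:
  Operand 19 -> output
  Push '-' onto operator stack -> op-stack: [-]
  Operand 6 -> output
  See '+' (prec 1); top '-' (prec 1) >= it -> pop '-' to output
  Push '+' onto operator stack -> op-stack: [+]
  Operand 17 -> output
  End of input: pop '+' to output
Postfix result: 19 6 - 17 +

19 6 - 17 +


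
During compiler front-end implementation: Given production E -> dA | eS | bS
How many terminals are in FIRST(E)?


Production: E -> dA | eS | bS
Examining each alternative for leading terminals:
  E -> dA : first terminal = 'd'
  E -> eS : first terminal = 'e'
  E -> bS : first terminal = 'b'
FIRST(E) = {b, d, e}
Count: 3

3


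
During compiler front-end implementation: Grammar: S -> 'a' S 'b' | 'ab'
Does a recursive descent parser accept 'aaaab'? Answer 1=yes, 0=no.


Grammar accepts strings of the form a^n b^n (n >= 1)
Word: 'aaaab'
Counting: 4 a's and 1 b's
Check: 4 == 1? No
Mismatch: a-count != b-count
Rejected

0


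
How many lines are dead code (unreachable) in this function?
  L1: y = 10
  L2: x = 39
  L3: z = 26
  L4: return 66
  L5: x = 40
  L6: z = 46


Analyzing control flow:
  L1: reachable (before return)
  L2: reachable (before return)
  L3: reachable (before return)
  L4: reachable (return statement)
  L5: DEAD (after return at L4)
  L6: DEAD (after return at L4)
Return at L4, total lines = 6
Dead lines: L5 through L6
Count: 2

2


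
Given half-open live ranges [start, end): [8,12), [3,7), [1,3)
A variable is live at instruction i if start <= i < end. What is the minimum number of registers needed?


Live ranges:
  Var0: [8, 12)
  Var1: [3, 7)
  Var2: [1, 3)
Sweep-line events (position, delta, active):
  pos=1 start -> active=1
  pos=3 end -> active=0
  pos=3 start -> active=1
  pos=7 end -> active=0
  pos=8 start -> active=1
  pos=12 end -> active=0
Maximum simultaneous active: 1
Minimum registers needed: 1

1


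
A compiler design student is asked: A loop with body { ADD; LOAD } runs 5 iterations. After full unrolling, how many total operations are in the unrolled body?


Loop body operations: ADD, LOAD (2 ops per iteration)
Unrolling 5 iterations:
  Iteration 1: ADD, LOAD (2 ops)
  Iteration 2: ADD, LOAD (2 ops)
  Iteration 3: ADD, LOAD (2 ops)
  Iteration 4: ADD, LOAD (2 ops)
  Iteration 5: ADD, LOAD (2 ops)
Total: 5 iterations * 2 ops/iter = 10 operations

10


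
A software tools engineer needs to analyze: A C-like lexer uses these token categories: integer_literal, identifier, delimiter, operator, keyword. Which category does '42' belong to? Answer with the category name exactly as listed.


Token: '42'
Checking categories:
  identifier: no
  integer_literal: YES
  operator: no
  keyword: no
  delimiter: no
Category: integer_literal

integer_literal


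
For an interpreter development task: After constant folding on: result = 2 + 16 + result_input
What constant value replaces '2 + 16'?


Identifying constant sub-expression:
  Original: result = 2 + 16 + result_input
  2 and 16 are both compile-time constants
  Evaluating: 2 + 16 = 18
  After folding: result = 18 + result_input

18


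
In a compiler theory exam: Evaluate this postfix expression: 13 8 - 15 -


Processing tokens left to right:
Push 13, Push 8
Pop 13 and 8, compute 13 - 8 = 5, push 5
Push 15
Pop 5 and 15, compute 5 - 15 = -10, push -10
Stack result: -10

-10


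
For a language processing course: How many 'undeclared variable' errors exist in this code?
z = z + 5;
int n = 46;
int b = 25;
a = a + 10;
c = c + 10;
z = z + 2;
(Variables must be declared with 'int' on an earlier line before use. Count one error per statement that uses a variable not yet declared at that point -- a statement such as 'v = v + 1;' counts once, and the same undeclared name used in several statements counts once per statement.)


Scanning code line by line:
  Line 1: use 'z' -> ERROR (undeclared)
  Line 2: declare 'n' -> declared = ['n']
  Line 3: declare 'b' -> declared = ['b', 'n']
  Line 4: use 'a' -> ERROR (undeclared)
  Line 5: use 'c' -> ERROR (undeclared)
  Line 6: use 'z' -> ERROR (undeclared)
Total undeclared variable errors: 4

4


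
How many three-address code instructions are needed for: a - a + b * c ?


Expression: a - a + b * c
Generating three-address code (respecting * over +/- precedence):
  Instruction 1: t1 = b * c
  Instruction 2: t2 = a - a
  Instruction 3: t3 = t2 + t1
Total instructions: 3

3


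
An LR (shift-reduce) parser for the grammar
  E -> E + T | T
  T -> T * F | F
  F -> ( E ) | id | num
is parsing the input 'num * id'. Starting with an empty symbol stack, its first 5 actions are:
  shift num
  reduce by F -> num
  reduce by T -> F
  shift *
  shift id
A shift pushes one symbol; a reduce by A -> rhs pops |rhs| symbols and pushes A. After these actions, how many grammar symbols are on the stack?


Tracking the symbol stack through each action:
  Action 1: shift 'num' : push -> stack = [num] (size 1)
  Action 2: reduce by F -> num : pop 1, push F -> stack = [F] (size 1)
  Action 3: reduce by T -> F : pop 1, push T -> stack = [T] (size 1)
  Action 4: shift '*' : push -> stack = [T, *] (size 2)
  Action 5: shift 'id' : push -> stack = [T, *, id] (size 3)
Final stack size: 3

3


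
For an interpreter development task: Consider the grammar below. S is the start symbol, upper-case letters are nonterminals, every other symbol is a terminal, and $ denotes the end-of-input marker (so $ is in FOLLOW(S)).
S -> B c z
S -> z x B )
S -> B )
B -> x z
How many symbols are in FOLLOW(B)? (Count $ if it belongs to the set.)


S is the start symbol and does not occur in any rule body, so FOLLOW(S) = {$}.
Examining every occurrence of B in a rule body:
  S -> B c z : B is followed by terminal 'c' -> add 'c'
  S -> z x B ) : B is followed by terminal ')' -> add ')'
  S -> B ) : B is followed by terminal ')' -> add ')' (already in the set)
  B -> x z : B does not occur in the body -> contributes nothing
FOLLOW(B) = {), c}
Count: 2

2


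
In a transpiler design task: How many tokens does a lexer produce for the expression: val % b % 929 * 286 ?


Scanning 'val % b % 929 * 286'
Token 1: 'val' -> identifier
Token 2: '%' -> operator
Token 3: 'b' -> identifier
Token 4: '%' -> operator
Token 5: '929' -> integer_literal
Token 6: '*' -> operator
Token 7: '286' -> integer_literal
Total tokens: 7

7


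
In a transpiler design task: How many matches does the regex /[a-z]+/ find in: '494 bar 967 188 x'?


Pattern: /[a-z]+/ (identifiers)
Input: '494 bar 967 188 x'
Scanning for matches:
  Match 1: 'bar'
  Match 2: 'x'
Total matches: 2

2


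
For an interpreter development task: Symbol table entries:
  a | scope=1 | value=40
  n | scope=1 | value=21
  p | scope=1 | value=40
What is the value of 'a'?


Searching symbol table for 'a':
  a | scope=1 | value=40 <- MATCH
  n | scope=1 | value=21
  p | scope=1 | value=40
Found 'a' at scope 1 with value 40

40


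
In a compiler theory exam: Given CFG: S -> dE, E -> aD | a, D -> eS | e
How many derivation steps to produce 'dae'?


Grammar: S -> dE, E -> aD | a, D -> eS | e
Deriving 'dae':
Step 1: S -> dE => dE
Step 2: E -> aD => daD
Step 3: D -> e => dae
Total derivation steps: 3

3


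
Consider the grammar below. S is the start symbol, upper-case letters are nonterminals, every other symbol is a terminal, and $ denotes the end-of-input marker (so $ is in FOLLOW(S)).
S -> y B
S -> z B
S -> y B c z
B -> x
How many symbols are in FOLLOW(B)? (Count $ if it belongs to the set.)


S is the start symbol and does not occur in any rule body, so FOLLOW(S) = {$}.
Examining every occurrence of B in a rule body:
  S -> y B : B is at the right end -> add FOLLOW(S) = {$}
  S -> z B : B is at the right end -> add FOLLOW(S) = {$} (already in the set)
  S -> y B c z : B is followed by terminal 'c' -> add 'c'
  B -> x : B does not occur in the body -> contributes nothing
FOLLOW(B) = {c, $}
Count: 2

2


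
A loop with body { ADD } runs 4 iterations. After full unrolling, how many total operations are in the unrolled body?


Loop body operations: ADD (1 op per iteration)
Unrolling 4 iterations:
  Iteration 1: ADD (1 ops)
  Iteration 2: ADD (1 ops)
  Iteration 3: ADD (1 ops)
  Iteration 4: ADD (1 ops)
Total: 4 iterations * 1 ops/iter = 4 operations

4


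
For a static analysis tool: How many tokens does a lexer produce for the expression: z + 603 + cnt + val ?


Scanning 'z + 603 + cnt + val'
Token 1: 'z' -> identifier
Token 2: '+' -> operator
Token 3: '603' -> integer_literal
Token 4: '+' -> operator
Token 5: 'cnt' -> identifier
Token 6: '+' -> operator
Token 7: 'val' -> identifier
Total tokens: 7

7


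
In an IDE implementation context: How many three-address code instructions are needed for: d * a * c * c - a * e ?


Expression: d * a * c * c - a * e
Generating three-address code (respecting * over +/- precedence):
  Instruction 1: t1 = d * a
  Instruction 2: t2 = t1 * c
  Instruction 3: t3 = t2 * c
  Instruction 4: t4 = a * e
  Instruction 5: t5 = t3 - t4
Total instructions: 5

5


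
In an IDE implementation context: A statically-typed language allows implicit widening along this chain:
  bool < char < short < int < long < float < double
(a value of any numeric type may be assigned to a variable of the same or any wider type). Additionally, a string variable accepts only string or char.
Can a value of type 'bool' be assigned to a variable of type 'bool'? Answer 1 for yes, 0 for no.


Target variable type: bool
Source value type: bool
Numeric ranks: bool=0, bool=0
Widening allowed iff rank(source) <= rank(target): 0 <= 0? Yes
Result: 1

1


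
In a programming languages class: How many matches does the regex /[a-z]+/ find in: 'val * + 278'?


Pattern: /[a-z]+/ (identifiers)
Input: 'val * + 278'
Scanning for matches:
  Match 1: 'val'
Total matches: 1

1


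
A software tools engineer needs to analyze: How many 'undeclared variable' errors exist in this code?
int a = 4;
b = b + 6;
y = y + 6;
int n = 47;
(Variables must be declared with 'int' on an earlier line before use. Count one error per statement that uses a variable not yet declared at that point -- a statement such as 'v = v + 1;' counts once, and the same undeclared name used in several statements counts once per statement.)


Scanning code line by line:
  Line 1: declare 'a' -> declared = ['a']
  Line 2: use 'b' -> ERROR (undeclared)
  Line 3: use 'y' -> ERROR (undeclared)
  Line 4: declare 'n' -> declared = ['a', 'n']
Total undeclared variable errors: 2

2


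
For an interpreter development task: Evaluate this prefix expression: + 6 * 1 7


Parsing prefix expression: + 6 * 1 7
Step 1: Innermost operation '* 1 7'
  1 * 7 = 7
Step 2: Outer operation '+ 6 [7]'
  6 + 7 = 13

13


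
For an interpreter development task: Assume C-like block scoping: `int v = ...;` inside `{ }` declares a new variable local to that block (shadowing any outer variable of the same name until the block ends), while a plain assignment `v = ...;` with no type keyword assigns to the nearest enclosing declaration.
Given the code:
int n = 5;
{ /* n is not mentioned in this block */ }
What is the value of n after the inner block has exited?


Analyzing scoping rules:
Outer scope: declares n = 5
Inner block: n is neither redeclared nor assigned -> unchanged
After the block -> 5
Result: 5

5


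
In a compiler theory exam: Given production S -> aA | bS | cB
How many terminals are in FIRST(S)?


Production: S -> aA | bS | cB
Examining each alternative for leading terminals:
  S -> aA : first terminal = 'a'
  S -> bS : first terminal = 'b'
  S -> cB : first terminal = 'c'
FIRST(S) = {a, b, c}
Count: 3

3


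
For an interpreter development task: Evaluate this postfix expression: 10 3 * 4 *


Processing tokens left to right:
Push 10, Push 3
Pop 10 and 3, compute 10 * 3 = 30, push 30
Push 4
Pop 30 and 4, compute 30 * 4 = 120, push 120
Stack result: 120

120


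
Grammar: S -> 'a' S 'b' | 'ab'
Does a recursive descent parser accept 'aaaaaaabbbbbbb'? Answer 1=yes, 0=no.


Grammar accepts strings of the form a^n b^n (n >= 1)
Word: 'aaaaaaabbbbbbb'
Counting: 7 a's and 7 b's
Check: 7 == 7? Yes
Derivation (S -> aSb applied 6 time(s), then S -> ab): S => aSb => aaSbb => aaaSbbb => aaaaSbbbb => aaaaaSbbbbb => aaaaaaSbbbbbb => aaaaaaabbbbbbb
Accepted

1


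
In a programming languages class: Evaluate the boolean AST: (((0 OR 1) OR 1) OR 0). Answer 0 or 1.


Step 1: Evaluate inner node
  0 OR 1 = 1
Step 2: Evaluate next node
  1 OR 1 = 1
Step 3: Evaluate root node
  1 OR 0 = 1

1


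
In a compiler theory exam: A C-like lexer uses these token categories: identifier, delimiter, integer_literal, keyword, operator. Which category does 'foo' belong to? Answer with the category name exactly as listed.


Token: 'foo'
Checking categories:
  identifier: YES
  integer_literal: no
  operator: no
  keyword: no
  delimiter: no
Category: identifier

identifier


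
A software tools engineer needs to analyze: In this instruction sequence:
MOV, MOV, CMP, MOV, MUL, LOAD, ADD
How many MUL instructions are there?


Scanning instruction sequence for MUL:
  Position 1: MOV
  Position 2: MOV
  Position 3: CMP
  Position 4: MOV
  Position 5: MUL <- MATCH
  Position 6: LOAD
  Position 7: ADD
Matches at positions: [5]
Total MUL count: 1

1


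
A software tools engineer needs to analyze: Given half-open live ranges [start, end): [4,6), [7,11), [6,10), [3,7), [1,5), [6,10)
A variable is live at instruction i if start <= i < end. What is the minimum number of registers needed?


Live ranges:
  Var0: [4, 6)
  Var1: [7, 11)
  Var2: [6, 10)
  Var3: [3, 7)
  Var4: [1, 5)
  Var5: [6, 10)
Sweep-line events (position, delta, active):
  pos=1 start -> active=1
  pos=3 start -> active=2
  pos=4 start -> active=3
  pos=5 end -> active=2
  pos=6 end -> active=1
  pos=6 start -> active=2
  pos=6 start -> active=3
  pos=7 end -> active=2
  pos=7 start -> active=3
  pos=10 end -> active=2
  pos=10 end -> active=1
  pos=11 end -> active=0
Maximum simultaneous active: 3
Minimum registers needed: 3

3


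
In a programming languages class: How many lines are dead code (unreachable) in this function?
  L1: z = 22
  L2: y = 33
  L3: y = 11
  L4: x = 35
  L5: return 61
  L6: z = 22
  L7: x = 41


Analyzing control flow:
  L1: reachable (before return)
  L2: reachable (before return)
  L3: reachable (before return)
  L4: reachable (before return)
  L5: reachable (return statement)
  L6: DEAD (after return at L5)
  L7: DEAD (after return at L5)
Return at L5, total lines = 7
Dead lines: L6 through L7
Count: 2

2


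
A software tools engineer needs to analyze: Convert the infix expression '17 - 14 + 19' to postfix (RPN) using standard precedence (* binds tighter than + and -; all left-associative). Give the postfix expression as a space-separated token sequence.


Applying the shunting-yard algorithm:
  Operand 17 -> output
  Push '-' onto operator stack -> op-stack: [-]
  Operand 14 -> output
  See '+' (prec 1); top '-' (prec 1) >= it -> pop '-' to output
  Push '+' onto operator stack -> op-stack: [+]
  Operand 19 -> output
  End of input: pop '+' to output
Postfix result: 17 14 - 19 +

17 14 - 19 +


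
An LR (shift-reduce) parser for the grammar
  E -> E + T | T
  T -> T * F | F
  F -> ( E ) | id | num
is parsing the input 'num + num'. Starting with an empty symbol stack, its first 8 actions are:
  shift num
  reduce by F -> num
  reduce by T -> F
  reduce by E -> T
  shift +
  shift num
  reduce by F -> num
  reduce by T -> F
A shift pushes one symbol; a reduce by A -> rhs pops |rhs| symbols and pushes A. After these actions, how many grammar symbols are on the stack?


Tracking the symbol stack through each action:
  Action 1: shift 'num' : push -> stack = [num] (size 1)
  Action 2: reduce by F -> num : pop 1, push F -> stack = [F] (size 1)
  Action 3: reduce by T -> F : pop 1, push T -> stack = [T] (size 1)
  Action 4: reduce by E -> T : pop 1, push E -> stack = [E] (size 1)
  Action 5: shift '+' : push -> stack = [E, +] (size 2)
  Action 6: shift 'num' : push -> stack = [E, +, num] (size 3)
  Action 7: reduce by F -> num : pop 1, push F -> stack = [E, +, F] (size 3)
  Action 8: reduce by T -> F : pop 1, push T -> stack = [E, +, T] (size 3)
Final stack size: 3

3


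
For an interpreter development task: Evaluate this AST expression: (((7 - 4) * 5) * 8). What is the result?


Expression: (((7 - 4) * 5) * 8)
Evaluating step by step:
  7 - 4 = 3
  3 * 5 = 15
  15 * 8 = 120
Result: 120

120


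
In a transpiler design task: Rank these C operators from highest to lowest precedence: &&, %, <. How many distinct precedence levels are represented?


Looking up precedence for each operator:
  && -> precedence 2
  % -> precedence 6
  < -> precedence 4
Sorted highest to lowest: %, <, &&
Distinct precedence values: [6, 4, 2]
Number of distinct levels: 3

3


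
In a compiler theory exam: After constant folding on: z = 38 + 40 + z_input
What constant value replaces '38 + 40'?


Identifying constant sub-expression:
  Original: z = 38 + 40 + z_input
  38 and 40 are both compile-time constants
  Evaluating: 38 + 40 = 78
  After folding: z = 78 + z_input

78


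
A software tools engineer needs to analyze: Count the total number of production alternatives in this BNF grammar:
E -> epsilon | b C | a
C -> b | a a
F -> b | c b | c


Counting alternatives per rule:
  E: 3 alternative(s)
  C: 2 alternative(s)
  F: 3 alternative(s)
Sum: 3 + 2 + 3 = 8

8


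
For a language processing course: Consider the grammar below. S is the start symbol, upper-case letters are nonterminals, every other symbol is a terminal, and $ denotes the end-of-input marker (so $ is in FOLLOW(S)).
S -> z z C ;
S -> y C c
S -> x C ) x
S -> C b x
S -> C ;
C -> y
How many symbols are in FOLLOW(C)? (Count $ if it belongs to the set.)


S is the start symbol and does not occur in any rule body, so FOLLOW(S) = {$}.
Examining every occurrence of C in a rule body:
  S -> z z C ; : C is followed by terminal ';' -> add ';'
  S -> y C c : C is followed by terminal 'c' -> add 'c'
  S -> x C ) x : C is followed by terminal ')' -> add ')'
  S -> C b x : C is followed by terminal 'b' -> add 'b'
  S -> C ; : C is followed by terminal ';' -> add ';' (already in the set)
  C -> y : C does not occur in the body -> contributes nothing
FOLLOW(C) = {), ;, b, c}
Count: 4

4
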